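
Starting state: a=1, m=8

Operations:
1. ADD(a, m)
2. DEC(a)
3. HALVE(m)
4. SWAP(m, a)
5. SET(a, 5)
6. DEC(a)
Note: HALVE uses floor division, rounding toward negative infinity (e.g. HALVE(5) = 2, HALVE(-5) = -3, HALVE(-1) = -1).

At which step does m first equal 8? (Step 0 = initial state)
Step 0

Tracing m:
Initial: m = 8 ← first occurrence
After step 1: m = 8
After step 2: m = 8
After step 3: m = 4
After step 4: m = 8
After step 5: m = 8
After step 6: m = 8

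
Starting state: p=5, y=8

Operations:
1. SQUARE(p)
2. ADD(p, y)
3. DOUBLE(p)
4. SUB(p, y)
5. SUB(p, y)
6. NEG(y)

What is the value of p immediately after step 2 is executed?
p = 33

Tracing p through execution:
Initial: p = 5
After step 1 (SQUARE(p)): p = 25
After step 2 (ADD(p, y)): p = 33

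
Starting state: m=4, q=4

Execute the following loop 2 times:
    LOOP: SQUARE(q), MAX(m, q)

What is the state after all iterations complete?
m=256, q=256

Iteration trace:
Start: m=4, q=4
After iteration 1: m=16, q=16
After iteration 2: m=256, q=256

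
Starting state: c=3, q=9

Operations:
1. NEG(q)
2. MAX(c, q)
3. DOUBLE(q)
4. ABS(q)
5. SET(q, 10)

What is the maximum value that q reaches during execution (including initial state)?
18

Values of q at each step:
Initial: q = 9
After step 1: q = -9
After step 2: q = -9
After step 3: q = -18
After step 4: q = 18 ← maximum
After step 5: q = 10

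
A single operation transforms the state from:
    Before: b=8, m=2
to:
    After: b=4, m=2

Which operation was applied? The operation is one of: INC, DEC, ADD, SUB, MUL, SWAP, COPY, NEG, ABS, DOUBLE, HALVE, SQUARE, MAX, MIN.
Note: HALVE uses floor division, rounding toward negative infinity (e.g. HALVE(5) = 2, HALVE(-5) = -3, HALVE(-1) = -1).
HALVE(b)

Analyzing the change:
Before: b=8, m=2
After: b=4, m=2
Variable b changed from 8 to 4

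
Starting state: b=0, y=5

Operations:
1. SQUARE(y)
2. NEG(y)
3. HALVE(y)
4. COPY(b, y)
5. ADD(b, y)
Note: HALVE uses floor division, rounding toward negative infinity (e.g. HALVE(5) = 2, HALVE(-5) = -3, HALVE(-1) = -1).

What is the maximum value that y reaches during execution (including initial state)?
25

Values of y at each step:
Initial: y = 5
After step 1: y = 25 ← maximum
After step 2: y = -25
After step 3: y = -13
After step 4: y = -13
After step 5: y = -13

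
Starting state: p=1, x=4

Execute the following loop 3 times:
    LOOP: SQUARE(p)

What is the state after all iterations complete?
p=1, x=4

Iteration trace:
Start: p=1, x=4
After iteration 1: p=1, x=4
After iteration 2: p=1, x=4
After iteration 3: p=1, x=4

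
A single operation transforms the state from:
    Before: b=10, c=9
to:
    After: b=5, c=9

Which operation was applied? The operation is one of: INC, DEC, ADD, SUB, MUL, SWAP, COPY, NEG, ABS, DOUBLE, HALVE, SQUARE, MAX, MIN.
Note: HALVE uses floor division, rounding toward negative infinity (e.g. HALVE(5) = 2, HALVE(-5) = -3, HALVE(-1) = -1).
HALVE(b)

Analyzing the change:
Before: b=10, c=9
After: b=5, c=9
Variable b changed from 10 to 5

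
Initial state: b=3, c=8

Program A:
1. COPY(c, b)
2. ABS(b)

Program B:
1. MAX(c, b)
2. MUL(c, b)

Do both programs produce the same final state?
No

Program A final state: b=3, c=3
Program B final state: b=3, c=24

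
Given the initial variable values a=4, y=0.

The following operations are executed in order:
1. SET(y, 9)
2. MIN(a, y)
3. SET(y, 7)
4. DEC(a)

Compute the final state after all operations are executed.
{a: 3, y: 7}

Step-by-step execution:
Initial: a=4, y=0
After step 1 (SET(y, 9)): a=4, y=9
After step 2 (MIN(a, y)): a=4, y=9
After step 3 (SET(y, 7)): a=4, y=7
After step 4 (DEC(a)): a=3, y=7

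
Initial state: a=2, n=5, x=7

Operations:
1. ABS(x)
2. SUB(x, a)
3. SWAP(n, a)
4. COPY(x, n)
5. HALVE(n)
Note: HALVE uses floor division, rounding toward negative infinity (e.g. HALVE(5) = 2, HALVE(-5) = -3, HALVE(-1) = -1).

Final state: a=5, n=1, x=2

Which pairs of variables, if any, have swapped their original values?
None

Comparing initial and final values:
n: 5 → 1
x: 7 → 2
a: 2 → 5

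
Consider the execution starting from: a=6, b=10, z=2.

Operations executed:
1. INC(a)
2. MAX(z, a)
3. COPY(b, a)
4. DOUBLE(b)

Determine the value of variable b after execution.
b = 14

Tracing execution:
Step 1: INC(a) → b = 10
Step 2: MAX(z, a) → b = 10
Step 3: COPY(b, a) → b = 7
Step 4: DOUBLE(b) → b = 14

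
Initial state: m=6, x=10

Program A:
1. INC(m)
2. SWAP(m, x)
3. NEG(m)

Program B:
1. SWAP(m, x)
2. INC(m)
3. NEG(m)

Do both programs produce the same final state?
No

Program A final state: m=-10, x=7
Program B final state: m=-11, x=6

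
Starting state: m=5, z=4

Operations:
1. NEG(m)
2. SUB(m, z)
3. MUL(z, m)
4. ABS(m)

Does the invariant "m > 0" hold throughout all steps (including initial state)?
No, violated after step 1

The invariant is violated after step 1.

State at each step:
Initial: m=5, z=4
After step 1: m=-5, z=4
After step 2: m=-9, z=4
After step 3: m=-9, z=-36
After step 4: m=9, z=-36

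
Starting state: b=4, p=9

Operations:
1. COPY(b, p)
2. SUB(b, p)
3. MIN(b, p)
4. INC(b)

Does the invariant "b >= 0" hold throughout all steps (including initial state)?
Yes

The invariant holds at every step.

State at each step:
Initial: b=4, p=9
After step 1: b=9, p=9
After step 2: b=0, p=9
After step 3: b=0, p=9
After step 4: b=1, p=9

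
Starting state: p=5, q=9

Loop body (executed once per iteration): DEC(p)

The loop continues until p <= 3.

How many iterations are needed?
2

Tracing iterations:
Initial: p=5, q=9
After iteration 1: p=4, q=9
After iteration 2: p=3, q=9
p <= 3 now holds, so the loop exits after 2 iterations.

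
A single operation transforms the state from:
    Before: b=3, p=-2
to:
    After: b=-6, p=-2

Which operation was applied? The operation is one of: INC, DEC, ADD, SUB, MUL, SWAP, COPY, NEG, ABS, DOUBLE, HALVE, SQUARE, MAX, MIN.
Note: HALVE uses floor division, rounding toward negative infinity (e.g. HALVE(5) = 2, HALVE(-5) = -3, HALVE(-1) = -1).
MUL(b, p)

Analyzing the change:
Before: b=3, p=-2
After: b=-6, p=-2
Variable b changed from 3 to -6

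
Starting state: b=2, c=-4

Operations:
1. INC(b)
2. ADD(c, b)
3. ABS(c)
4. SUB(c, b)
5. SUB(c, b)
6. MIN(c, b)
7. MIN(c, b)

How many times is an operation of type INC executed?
1

Counting INC operations:
Step 1: INC(b) ← INC
Total: 1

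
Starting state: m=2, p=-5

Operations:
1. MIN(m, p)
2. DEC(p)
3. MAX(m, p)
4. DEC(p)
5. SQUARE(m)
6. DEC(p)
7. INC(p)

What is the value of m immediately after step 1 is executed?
m = -5

Tracing m through execution:
Initial: m = 2
After step 1 (MIN(m, p)): m = -5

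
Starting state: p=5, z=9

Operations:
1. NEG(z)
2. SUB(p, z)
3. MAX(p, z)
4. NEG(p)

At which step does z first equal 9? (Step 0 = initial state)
Step 0

Tracing z:
Initial: z = 9 ← first occurrence
After step 1: z = -9
After step 2: z = -9
After step 3: z = -9
After step 4: z = -9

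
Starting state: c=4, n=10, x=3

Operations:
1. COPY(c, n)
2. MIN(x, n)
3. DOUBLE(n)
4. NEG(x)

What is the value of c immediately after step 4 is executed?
c = 10

Tracing c through execution:
Initial: c = 4
After step 1 (COPY(c, n)): c = 10
After step 2 (MIN(x, n)): c = 10
After step 3 (DOUBLE(n)): c = 10
After step 4 (NEG(x)): c = 10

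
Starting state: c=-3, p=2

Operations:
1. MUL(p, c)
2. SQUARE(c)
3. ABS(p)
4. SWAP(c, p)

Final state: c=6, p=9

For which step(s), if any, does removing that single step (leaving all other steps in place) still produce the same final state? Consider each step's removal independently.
None - removing any single step changes the final result

Testing removal of each single step:
Without step 1: final = c=2, p=9 (different)
Without step 2: final = c=6, p=-3 (different)
Without step 3: final = c=-6, p=9 (different)
Without step 4: final = c=9, p=6 (different)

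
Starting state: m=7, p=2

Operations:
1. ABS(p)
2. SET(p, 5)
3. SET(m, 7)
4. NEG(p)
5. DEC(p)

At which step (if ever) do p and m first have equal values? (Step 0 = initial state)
Never

p and m never become equal during execution.

Comparing values at each step:
Initial: p=2, m=7
After step 1: p=2, m=7
After step 2: p=5, m=7
After step 3: p=5, m=7
After step 4: p=-5, m=7
After step 5: p=-6, m=7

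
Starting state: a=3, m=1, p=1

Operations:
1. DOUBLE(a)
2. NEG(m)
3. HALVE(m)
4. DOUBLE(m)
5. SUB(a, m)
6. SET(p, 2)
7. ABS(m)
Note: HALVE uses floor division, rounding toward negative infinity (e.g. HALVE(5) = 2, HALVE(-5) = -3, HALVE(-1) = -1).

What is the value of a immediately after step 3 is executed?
a = 6

Tracing a through execution:
Initial: a = 3
After step 1 (DOUBLE(a)): a = 6
After step 2 (NEG(m)): a = 6
After step 3 (HALVE(m)): a = 6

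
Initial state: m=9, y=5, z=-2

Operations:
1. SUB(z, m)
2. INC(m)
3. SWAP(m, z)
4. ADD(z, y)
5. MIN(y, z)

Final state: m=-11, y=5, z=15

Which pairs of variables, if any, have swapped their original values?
None

Comparing initial and final values:
z: -2 → 15
y: 5 → 5
m: 9 → -11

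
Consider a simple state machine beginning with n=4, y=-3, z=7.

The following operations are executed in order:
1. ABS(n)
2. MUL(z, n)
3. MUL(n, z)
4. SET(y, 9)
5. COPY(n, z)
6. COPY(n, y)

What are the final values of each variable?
{n: 9, y: 9, z: 28}

Step-by-step execution:
Initial: n=4, y=-3, z=7
After step 1 (ABS(n)): n=4, y=-3, z=7
After step 2 (MUL(z, n)): n=4, y=-3, z=28
After step 3 (MUL(n, z)): n=112, y=-3, z=28
After step 4 (SET(y, 9)): n=112, y=9, z=28
After step 5 (COPY(n, z)): n=28, y=9, z=28
After step 6 (COPY(n, y)): n=9, y=9, z=28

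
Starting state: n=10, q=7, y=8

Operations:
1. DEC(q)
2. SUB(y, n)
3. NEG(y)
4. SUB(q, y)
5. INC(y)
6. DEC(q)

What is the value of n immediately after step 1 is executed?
n = 10

Tracing n through execution:
Initial: n = 10
After step 1 (DEC(q)): n = 10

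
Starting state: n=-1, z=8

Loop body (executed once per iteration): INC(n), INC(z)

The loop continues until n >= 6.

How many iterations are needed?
7

Tracing iterations:
Initial: n=-1, z=8
After iteration 1: n=0, z=9
After iteration 2: n=1, z=10
After iteration 3: n=2, z=11
After iteration 4: n=3, z=12
After iteration 5: n=4, z=13
After iteration 6: n=5, z=14
After iteration 7: n=6, z=15
n >= 6 now holds, so the loop exits after 7 iterations.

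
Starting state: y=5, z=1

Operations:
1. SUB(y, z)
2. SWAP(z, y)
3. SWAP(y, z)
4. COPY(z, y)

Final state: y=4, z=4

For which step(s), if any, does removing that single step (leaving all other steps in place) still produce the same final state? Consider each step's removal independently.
None - removing any single step changes the final result

Testing removal of each single step:
Without step 1: final = y=5, z=5 (different)
Without step 2: final = y=1, z=1 (different)
Without step 3: final = y=1, z=1 (different)
Without step 4: final = y=4, z=1 (different)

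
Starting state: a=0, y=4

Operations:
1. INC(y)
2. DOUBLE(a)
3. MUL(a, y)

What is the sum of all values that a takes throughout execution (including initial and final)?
0

Values of a at each step:
Initial: a = 0
After step 1: a = 0
After step 2: a = 0
After step 3: a = 0
Sum = 0 + 0 + 0 + 0 = 0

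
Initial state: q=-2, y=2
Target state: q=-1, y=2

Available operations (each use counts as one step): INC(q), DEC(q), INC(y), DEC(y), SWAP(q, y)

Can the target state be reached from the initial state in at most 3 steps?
Yes

Path (1 step): INC(q)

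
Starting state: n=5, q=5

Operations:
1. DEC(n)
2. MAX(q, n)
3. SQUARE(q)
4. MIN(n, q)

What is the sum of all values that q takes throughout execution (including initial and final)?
65

Values of q at each step:
Initial: q = 5
After step 1: q = 5
After step 2: q = 5
After step 3: q = 25
After step 4: q = 25
Sum = 5 + 5 + 5 + 25 + 25 = 65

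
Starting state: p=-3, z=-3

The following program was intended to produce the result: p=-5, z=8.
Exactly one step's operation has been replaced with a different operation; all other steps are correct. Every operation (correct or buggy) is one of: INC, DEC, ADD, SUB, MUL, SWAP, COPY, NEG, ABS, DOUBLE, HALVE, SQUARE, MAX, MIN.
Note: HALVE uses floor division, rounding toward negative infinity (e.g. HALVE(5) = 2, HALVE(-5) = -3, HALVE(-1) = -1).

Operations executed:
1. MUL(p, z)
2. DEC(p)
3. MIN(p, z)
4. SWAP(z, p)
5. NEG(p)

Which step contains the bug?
Step 3

Trace with buggy code:
Initial: p=-3, z=-3
After step 1: p=9, z=-3
After step 2: p=8, z=-3
After step 3: p=-3, z=-3
After step 4: p=-3, z=-3
After step 5: p=3, z=-3
Actual final p=3, z=-3 ≠ expected p=-5, z=8.
Step 3 is the only position where a single-operation replacement can produce the expected result.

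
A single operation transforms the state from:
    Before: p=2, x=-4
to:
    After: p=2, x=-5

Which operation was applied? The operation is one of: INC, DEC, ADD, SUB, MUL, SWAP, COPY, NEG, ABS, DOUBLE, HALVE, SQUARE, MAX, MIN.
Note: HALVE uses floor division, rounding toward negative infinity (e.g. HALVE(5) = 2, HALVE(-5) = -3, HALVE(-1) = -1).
DEC(x)

Analyzing the change:
Before: p=2, x=-4
After: p=2, x=-5
Variable x changed from -4 to -5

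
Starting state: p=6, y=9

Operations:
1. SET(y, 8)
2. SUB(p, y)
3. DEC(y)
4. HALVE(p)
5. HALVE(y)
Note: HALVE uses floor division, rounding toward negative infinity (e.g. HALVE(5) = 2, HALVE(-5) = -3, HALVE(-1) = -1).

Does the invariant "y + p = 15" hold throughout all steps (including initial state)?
No, violated after step 1

The invariant is violated after step 1.

State at each step:
Initial: p=6, y=9
After step 1: p=6, y=8
After step 2: p=-2, y=8
After step 3: p=-2, y=7
After step 4: p=-1, y=7
After step 5: p=-1, y=3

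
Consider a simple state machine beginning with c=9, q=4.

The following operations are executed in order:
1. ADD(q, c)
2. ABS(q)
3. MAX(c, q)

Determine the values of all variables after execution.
{c: 13, q: 13}

Step-by-step execution:
Initial: c=9, q=4
After step 1 (ADD(q, c)): c=9, q=13
After step 2 (ABS(q)): c=9, q=13
After step 3 (MAX(c, q)): c=13, q=13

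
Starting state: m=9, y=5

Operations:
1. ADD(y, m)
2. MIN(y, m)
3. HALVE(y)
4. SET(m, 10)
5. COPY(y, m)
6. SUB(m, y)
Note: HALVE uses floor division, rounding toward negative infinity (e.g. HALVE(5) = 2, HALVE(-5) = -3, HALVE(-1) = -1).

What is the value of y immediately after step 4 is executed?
y = 4

Tracing y through execution:
Initial: y = 5
After step 1 (ADD(y, m)): y = 14
After step 2 (MIN(y, m)): y = 9
After step 3 (HALVE(y)): y = 4
After step 4 (SET(m, 10)): y = 4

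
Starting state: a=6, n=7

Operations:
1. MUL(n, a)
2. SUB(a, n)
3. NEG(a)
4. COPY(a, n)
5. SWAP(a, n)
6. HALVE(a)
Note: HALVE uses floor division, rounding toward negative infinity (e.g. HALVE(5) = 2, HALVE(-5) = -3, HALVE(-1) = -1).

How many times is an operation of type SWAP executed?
1

Counting SWAP operations:
Step 5: SWAP(a, n) ← SWAP
Total: 1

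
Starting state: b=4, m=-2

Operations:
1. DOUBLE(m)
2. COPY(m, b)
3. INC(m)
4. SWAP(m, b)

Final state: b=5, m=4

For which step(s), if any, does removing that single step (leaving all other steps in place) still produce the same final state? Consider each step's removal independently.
Step(s) 1

Testing removal of each single step:
Without step 1: final = b=5, m=4 (same)
Without step 2: final = b=-3, m=4 (different)
Without step 3: final = b=4, m=4 (different)
Without step 4: final = b=4, m=5 (different)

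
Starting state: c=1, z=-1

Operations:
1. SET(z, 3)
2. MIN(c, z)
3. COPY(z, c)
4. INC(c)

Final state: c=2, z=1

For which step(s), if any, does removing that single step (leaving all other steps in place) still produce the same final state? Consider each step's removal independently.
Step(s) 2

Testing removal of each single step:
Without step 1: final = c=0, z=-1 (different)
Without step 2: final = c=2, z=1 (same)
Without step 3: final = c=2, z=3 (different)
Without step 4: final = c=1, z=1 (different)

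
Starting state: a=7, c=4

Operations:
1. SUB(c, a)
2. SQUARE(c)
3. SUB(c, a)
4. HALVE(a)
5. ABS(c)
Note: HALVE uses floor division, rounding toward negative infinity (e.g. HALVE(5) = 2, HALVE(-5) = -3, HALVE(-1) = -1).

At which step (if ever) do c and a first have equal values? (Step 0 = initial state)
Never

c and a never become equal during execution.

Comparing values at each step:
Initial: c=4, a=7
After step 1: c=-3, a=7
After step 2: c=9, a=7
After step 3: c=2, a=7
After step 4: c=2, a=3
After step 5: c=2, a=3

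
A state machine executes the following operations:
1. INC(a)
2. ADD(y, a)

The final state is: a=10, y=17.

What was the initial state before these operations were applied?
a=9, y=7

Working backwards:
Final state: a=10, y=17
Before step 2 (ADD(y, a)): a=10, y=7
Before step 1 (INC(a)): a=9, y=7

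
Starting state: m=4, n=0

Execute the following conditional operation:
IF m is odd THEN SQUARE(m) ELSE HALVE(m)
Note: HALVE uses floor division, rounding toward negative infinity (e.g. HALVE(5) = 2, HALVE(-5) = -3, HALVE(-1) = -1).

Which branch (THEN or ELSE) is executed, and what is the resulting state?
Branch: ELSE, Final state: m=2, n=0

Evaluating condition: m is odd
Condition is False, so ELSE branch executes
After HALVE(m): m=2, n=0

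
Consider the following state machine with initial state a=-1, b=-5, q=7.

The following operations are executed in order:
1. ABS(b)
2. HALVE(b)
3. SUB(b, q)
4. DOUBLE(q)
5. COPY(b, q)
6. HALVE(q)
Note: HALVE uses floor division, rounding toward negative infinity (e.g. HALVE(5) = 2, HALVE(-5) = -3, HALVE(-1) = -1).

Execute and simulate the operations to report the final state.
{a: -1, b: 14, q: 7}

Step-by-step execution:
Initial: a=-1, b=-5, q=7
After step 1 (ABS(b)): a=-1, b=5, q=7
After step 2 (HALVE(b)): a=-1, b=2, q=7
After step 3 (SUB(b, q)): a=-1, b=-5, q=7
After step 4 (DOUBLE(q)): a=-1, b=-5, q=14
After step 5 (COPY(b, q)): a=-1, b=14, q=14
After step 6 (HALVE(q)): a=-1, b=14, q=7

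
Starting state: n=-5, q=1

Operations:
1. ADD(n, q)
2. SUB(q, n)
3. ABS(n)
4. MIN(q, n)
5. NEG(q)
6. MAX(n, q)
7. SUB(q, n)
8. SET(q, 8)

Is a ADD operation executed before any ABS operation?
Yes

First ADD: step 1
First ABS: step 3
Since 1 < 3, ADD comes first.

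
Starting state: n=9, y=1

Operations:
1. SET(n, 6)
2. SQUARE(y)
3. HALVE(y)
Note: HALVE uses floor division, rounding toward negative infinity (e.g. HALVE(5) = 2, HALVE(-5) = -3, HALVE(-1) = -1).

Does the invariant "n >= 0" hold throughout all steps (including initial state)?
Yes

The invariant holds at every step.

State at each step:
Initial: n=9, y=1
After step 1: n=6, y=1
After step 2: n=6, y=1
After step 3: n=6, y=0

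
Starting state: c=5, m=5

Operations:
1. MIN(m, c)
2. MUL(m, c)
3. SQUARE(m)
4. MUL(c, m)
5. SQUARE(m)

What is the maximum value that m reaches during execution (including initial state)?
390625

Values of m at each step:
Initial: m = 5
After step 1: m = 5
After step 2: m = 25
After step 3: m = 625
After step 4: m = 625
After step 5: m = 390625 ← maximum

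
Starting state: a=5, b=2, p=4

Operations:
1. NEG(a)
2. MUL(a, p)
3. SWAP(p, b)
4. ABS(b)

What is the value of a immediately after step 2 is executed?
a = -20

Tracing a through execution:
Initial: a = 5
After step 1 (NEG(a)): a = -5
After step 2 (MUL(a, p)): a = -20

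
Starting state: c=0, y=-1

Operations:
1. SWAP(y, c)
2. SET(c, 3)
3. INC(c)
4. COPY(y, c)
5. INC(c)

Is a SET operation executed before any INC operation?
Yes

First SET: step 2
First INC: step 3
Since 2 < 3, SET comes first.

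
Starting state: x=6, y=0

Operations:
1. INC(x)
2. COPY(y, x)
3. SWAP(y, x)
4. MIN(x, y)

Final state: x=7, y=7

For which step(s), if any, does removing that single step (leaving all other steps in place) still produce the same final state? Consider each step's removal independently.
Step(s) 3, 4

Testing removal of each single step:
Without step 1: final = x=6, y=6 (different)
Without step 2: final = x=0, y=7 (different)
Without step 3: final = x=7, y=7 (same)
Without step 4: final = x=7, y=7 (same)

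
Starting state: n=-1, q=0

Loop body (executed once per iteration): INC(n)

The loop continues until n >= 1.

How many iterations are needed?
2

Tracing iterations:
Initial: n=-1, q=0
After iteration 1: n=0, q=0
After iteration 2: n=1, q=0
n >= 1 now holds, so the loop exits after 2 iterations.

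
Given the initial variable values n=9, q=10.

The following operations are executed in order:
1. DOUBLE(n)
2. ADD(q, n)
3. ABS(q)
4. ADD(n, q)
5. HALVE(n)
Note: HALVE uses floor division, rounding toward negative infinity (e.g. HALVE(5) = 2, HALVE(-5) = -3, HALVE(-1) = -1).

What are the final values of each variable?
{n: 23, q: 28}

Step-by-step execution:
Initial: n=9, q=10
After step 1 (DOUBLE(n)): n=18, q=10
After step 2 (ADD(q, n)): n=18, q=28
After step 3 (ABS(q)): n=18, q=28
After step 4 (ADD(n, q)): n=46, q=28
After step 5 (HALVE(n)): n=23, q=28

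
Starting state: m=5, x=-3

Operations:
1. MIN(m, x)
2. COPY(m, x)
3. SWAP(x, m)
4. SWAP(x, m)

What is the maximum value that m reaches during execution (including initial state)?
5

Values of m at each step:
Initial: m = 5 ← maximum
After step 1: m = -3
After step 2: m = -3
After step 3: m = -3
After step 4: m = -3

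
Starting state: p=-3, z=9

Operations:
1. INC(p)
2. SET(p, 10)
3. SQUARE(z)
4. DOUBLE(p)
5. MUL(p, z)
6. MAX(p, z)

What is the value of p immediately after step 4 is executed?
p = 20

Tracing p through execution:
Initial: p = -3
After step 1 (INC(p)): p = -2
After step 2 (SET(p, 10)): p = 10
After step 3 (SQUARE(z)): p = 10
After step 4 (DOUBLE(p)): p = 20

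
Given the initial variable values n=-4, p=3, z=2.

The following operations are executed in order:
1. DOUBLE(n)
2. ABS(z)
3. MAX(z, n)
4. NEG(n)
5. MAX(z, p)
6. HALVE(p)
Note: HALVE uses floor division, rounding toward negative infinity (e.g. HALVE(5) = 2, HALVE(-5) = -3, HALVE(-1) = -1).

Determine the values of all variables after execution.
{n: 8, p: 1, z: 3}

Step-by-step execution:
Initial: n=-4, p=3, z=2
After step 1 (DOUBLE(n)): n=-8, p=3, z=2
After step 2 (ABS(z)): n=-8, p=3, z=2
After step 3 (MAX(z, n)): n=-8, p=3, z=2
After step 4 (NEG(n)): n=8, p=3, z=2
After step 5 (MAX(z, p)): n=8, p=3, z=3
After step 6 (HALVE(p)): n=8, p=1, z=3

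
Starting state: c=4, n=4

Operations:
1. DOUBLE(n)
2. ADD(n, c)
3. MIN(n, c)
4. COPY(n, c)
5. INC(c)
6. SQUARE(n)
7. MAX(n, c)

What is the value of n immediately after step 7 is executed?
n = 16

Tracing n through execution:
Initial: n = 4
After step 1 (DOUBLE(n)): n = 8
After step 2 (ADD(n, c)): n = 12
After step 3 (MIN(n, c)): n = 4
After step 4 (COPY(n, c)): n = 4
After step 5 (INC(c)): n = 4
After step 6 (SQUARE(n)): n = 16
After step 7 (MAX(n, c)): n = 16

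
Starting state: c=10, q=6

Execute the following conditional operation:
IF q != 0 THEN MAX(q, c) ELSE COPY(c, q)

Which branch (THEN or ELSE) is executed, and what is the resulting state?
Branch: THEN, Final state: c=10, q=10

Evaluating condition: q != 0
q = 6
Condition is True, so THEN branch executes
After MAX(q, c): c=10, q=10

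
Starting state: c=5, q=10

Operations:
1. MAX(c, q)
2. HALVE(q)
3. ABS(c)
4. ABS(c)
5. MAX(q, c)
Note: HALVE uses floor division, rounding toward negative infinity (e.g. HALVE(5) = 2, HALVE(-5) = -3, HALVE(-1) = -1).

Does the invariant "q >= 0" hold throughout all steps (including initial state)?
Yes

The invariant holds at every step.

State at each step:
Initial: c=5, q=10
After step 1: c=10, q=10
After step 2: c=10, q=5
After step 3: c=10, q=5
After step 4: c=10, q=5
After step 5: c=10, q=10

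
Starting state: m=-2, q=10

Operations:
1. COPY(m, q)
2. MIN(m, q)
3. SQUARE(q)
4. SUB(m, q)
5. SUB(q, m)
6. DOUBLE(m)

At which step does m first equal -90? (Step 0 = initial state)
Step 4

Tracing m:
Initial: m = -2
After step 1: m = 10
After step 2: m = 10
After step 3: m = 10
After step 4: m = -90 ← first occurrence
After step 5: m = -90
After step 6: m = -180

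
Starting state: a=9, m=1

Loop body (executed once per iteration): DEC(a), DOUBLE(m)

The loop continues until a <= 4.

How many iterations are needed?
5

Tracing iterations:
Initial: a=9, m=1
After iteration 1: a=8, m=2
After iteration 2: a=7, m=4
After iteration 3: a=6, m=8
After iteration 4: a=5, m=16
After iteration 5: a=4, m=32
a <= 4 now holds, so the loop exits after 5 iterations.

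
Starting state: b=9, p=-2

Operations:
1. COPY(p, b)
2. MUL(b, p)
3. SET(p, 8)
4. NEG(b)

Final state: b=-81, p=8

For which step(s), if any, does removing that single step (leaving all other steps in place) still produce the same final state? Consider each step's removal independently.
None - removing any single step changes the final result

Testing removal of each single step:
Without step 1: final = b=18, p=8 (different)
Without step 2: final = b=-9, p=8 (different)
Without step 3: final = b=-81, p=9 (different)
Without step 4: final = b=81, p=8 (different)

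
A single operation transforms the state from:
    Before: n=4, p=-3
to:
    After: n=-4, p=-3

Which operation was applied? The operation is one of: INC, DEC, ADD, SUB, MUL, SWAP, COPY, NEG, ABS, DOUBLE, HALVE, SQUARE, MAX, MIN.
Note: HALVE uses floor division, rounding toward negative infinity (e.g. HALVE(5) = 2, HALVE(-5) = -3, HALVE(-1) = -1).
NEG(n)

Analyzing the change:
Before: n=4, p=-3
After: n=-4, p=-3
Variable n changed from 4 to -4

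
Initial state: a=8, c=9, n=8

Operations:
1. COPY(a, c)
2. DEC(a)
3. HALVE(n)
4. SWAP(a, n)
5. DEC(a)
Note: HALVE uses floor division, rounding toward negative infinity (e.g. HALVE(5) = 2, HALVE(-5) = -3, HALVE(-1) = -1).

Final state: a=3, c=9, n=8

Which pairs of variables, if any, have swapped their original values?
None

Comparing initial and final values:
n: 8 → 8
c: 9 → 9
a: 8 → 3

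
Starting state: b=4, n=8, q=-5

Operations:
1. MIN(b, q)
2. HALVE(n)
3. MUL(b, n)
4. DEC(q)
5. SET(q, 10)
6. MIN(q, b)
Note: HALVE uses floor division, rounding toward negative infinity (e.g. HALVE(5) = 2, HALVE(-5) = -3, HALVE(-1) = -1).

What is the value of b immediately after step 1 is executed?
b = -5

Tracing b through execution:
Initial: b = 4
After step 1 (MIN(b, q)): b = -5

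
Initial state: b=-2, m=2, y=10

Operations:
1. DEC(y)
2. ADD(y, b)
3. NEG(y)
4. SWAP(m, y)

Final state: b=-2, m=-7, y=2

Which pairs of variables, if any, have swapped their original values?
None

Comparing initial and final values:
b: -2 → -2
m: 2 → -7
y: 10 → 2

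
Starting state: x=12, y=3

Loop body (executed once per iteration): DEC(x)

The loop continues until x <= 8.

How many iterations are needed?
4

Tracing iterations:
Initial: x=12, y=3
After iteration 1: x=11, y=3
After iteration 2: x=10, y=3
After iteration 3: x=9, y=3
After iteration 4: x=8, y=3
x <= 8 now holds, so the loop exits after 4 iterations.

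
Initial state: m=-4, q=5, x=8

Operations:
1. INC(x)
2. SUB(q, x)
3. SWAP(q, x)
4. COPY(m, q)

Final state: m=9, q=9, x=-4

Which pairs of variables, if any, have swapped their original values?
None

Comparing initial and final values:
m: -4 → 9
x: 8 → -4
q: 5 → 9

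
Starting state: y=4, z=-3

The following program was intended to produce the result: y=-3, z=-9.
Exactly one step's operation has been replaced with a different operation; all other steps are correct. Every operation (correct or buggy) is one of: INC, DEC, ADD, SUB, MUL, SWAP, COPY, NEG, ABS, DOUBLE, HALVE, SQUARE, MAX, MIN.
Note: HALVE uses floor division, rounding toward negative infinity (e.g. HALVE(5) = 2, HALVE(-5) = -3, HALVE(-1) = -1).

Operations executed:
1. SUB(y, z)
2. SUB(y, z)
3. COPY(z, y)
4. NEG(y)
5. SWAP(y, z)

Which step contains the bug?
Step 3

Trace with buggy code:
Initial: y=4, z=-3
After step 1: y=7, z=-3
After step 2: y=10, z=-3
After step 3: y=10, z=10
After step 4: y=-10, z=10
After step 5: y=10, z=-10
Actual final y=10, z=-10 ≠ expected y=-3, z=-9.
Step 3 is the only position where a single-operation replacement can produce the expected result.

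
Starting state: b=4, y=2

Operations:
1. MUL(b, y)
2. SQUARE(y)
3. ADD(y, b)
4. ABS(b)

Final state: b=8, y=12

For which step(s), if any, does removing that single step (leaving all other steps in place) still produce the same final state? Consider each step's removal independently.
Step(s) 4

Testing removal of each single step:
Without step 1: final = b=4, y=8 (different)
Without step 2: final = b=8, y=10 (different)
Without step 3: final = b=8, y=4 (different)
Without step 4: final = b=8, y=12 (same)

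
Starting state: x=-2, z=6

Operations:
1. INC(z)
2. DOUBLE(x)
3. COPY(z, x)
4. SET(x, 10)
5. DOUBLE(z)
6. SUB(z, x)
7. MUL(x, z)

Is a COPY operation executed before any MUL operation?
Yes

First COPY: step 3
First MUL: step 7
Since 3 < 7, COPY comes first.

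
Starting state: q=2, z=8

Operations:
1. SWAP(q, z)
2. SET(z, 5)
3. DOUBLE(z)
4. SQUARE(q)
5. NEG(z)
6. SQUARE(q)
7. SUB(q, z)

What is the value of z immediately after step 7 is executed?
z = -10

Tracing z through execution:
Initial: z = 8
After step 1 (SWAP(q, z)): z = 2
After step 2 (SET(z, 5)): z = 5
After step 3 (DOUBLE(z)): z = 10
After step 4 (SQUARE(q)): z = 10
After step 5 (NEG(z)): z = -10
After step 6 (SQUARE(q)): z = -10
After step 7 (SUB(q, z)): z = -10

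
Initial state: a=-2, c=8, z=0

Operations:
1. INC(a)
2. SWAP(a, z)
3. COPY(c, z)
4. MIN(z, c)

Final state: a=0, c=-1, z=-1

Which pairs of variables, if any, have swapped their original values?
None

Comparing initial and final values:
z: 0 → -1
a: -2 → 0
c: 8 → -1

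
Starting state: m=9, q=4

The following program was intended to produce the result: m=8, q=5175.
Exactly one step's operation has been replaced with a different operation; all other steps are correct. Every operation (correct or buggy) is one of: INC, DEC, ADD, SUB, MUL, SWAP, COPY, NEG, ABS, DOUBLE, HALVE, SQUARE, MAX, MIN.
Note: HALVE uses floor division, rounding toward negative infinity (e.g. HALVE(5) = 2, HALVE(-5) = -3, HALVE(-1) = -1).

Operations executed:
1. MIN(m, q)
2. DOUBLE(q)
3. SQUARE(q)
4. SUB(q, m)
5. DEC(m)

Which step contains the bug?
Step 1

Trace with buggy code:
Initial: m=9, q=4
After step 1: m=4, q=4
After step 2: m=4, q=8
After step 3: m=4, q=64
After step 4: m=4, q=60
After step 5: m=3, q=60
Actual final m=3, q=60 ≠ expected m=8, q=5175.
Step 1 is the only position where a single-operation replacement can produce the expected result.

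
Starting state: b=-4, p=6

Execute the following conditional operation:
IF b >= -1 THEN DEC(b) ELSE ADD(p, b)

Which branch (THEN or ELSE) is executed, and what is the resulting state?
Branch: ELSE, Final state: b=-4, p=2

Evaluating condition: b >= -1
b = -4
Condition is False, so ELSE branch executes
After ADD(p, b): b=-4, p=2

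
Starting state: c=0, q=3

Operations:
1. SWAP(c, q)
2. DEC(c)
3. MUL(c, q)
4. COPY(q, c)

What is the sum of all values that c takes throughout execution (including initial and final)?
5

Values of c at each step:
Initial: c = 0
After step 1: c = 3
After step 2: c = 2
After step 3: c = 0
After step 4: c = 0
Sum = 0 + 3 + 2 + 0 + 0 = 5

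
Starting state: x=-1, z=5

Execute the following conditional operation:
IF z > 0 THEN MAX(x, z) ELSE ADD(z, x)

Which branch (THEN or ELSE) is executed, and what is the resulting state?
Branch: THEN, Final state: x=5, z=5

Evaluating condition: z > 0
z = 5
Condition is True, so THEN branch executes
After MAX(x, z): x=5, z=5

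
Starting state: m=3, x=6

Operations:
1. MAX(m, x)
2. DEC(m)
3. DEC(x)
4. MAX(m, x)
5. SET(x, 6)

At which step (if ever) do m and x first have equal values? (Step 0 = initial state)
Step 1

m and x first become equal after step 1.

Comparing values at each step:
Initial: m=3, x=6
After step 1: m=6, x=6 ← equal!
After step 2: m=5, x=6
After step 3: m=5, x=5 ← equal!
After step 4: m=5, x=5 ← equal!
After step 5: m=5, x=6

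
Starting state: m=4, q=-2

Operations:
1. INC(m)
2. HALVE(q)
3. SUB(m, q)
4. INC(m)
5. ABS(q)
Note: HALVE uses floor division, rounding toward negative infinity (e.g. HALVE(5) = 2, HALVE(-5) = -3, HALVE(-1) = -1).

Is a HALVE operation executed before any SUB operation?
Yes

First HALVE: step 2
First SUB: step 3
Since 2 < 3, HALVE comes first.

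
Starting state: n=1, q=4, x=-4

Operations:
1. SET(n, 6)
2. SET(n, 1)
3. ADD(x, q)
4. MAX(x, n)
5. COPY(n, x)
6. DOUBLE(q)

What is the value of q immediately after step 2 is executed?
q = 4

Tracing q through execution:
Initial: q = 4
After step 1 (SET(n, 6)): q = 4
After step 2 (SET(n, 1)): q = 4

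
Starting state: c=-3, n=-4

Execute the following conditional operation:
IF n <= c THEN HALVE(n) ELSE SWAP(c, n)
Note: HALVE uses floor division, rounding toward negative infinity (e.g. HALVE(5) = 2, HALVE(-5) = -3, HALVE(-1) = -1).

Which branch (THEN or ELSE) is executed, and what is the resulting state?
Branch: THEN, Final state: c=-3, n=-2

Evaluating condition: n <= c
n = -4, c = -3
Condition is True, so THEN branch executes
After HALVE(n): c=-3, n=-2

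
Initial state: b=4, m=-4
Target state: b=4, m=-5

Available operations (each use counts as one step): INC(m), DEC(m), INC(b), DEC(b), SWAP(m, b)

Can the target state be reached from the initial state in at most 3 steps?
Yes

Path (1 step): DEC(m)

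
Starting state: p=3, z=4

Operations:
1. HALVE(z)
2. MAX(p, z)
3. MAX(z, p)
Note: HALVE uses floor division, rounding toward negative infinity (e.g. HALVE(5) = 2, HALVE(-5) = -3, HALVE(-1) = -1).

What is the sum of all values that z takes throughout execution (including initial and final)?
11

Values of z at each step:
Initial: z = 4
After step 1: z = 2
After step 2: z = 2
After step 3: z = 3
Sum = 4 + 2 + 2 + 3 = 11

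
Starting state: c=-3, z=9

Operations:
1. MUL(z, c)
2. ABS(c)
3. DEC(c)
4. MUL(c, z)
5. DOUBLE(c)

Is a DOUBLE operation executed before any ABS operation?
No

First DOUBLE: step 5
First ABS: step 2
Since 5 > 2, ABS comes first.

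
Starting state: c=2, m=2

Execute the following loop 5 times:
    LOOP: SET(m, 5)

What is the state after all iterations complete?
c=2, m=5

Iteration trace:
Start: c=2, m=2
After iteration 1: c=2, m=5
After iteration 2: c=2, m=5
After iteration 3: c=2, m=5
After iteration 4: c=2, m=5
After iteration 5: c=2, m=5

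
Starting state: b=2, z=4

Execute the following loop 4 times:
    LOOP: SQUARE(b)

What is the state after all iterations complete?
b=65536, z=4

Iteration trace:
Start: b=2, z=4
After iteration 1: b=4, z=4
After iteration 2: b=16, z=4
After iteration 3: b=256, z=4
After iteration 4: b=65536, z=4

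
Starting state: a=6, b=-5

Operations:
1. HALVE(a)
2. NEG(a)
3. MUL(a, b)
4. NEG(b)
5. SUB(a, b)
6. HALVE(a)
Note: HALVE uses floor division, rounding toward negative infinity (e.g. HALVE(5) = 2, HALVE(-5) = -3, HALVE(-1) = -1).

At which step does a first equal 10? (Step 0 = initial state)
Step 5

Tracing a:
Initial: a = 6
After step 1: a = 3
After step 2: a = -3
After step 3: a = 15
After step 4: a = 15
After step 5: a = 10 ← first occurrence
After step 6: a = 5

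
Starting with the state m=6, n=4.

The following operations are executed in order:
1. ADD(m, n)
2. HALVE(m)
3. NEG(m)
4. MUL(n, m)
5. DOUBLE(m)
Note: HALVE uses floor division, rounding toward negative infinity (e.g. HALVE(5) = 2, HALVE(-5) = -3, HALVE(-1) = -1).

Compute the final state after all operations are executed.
{m: -10, n: -20}

Step-by-step execution:
Initial: m=6, n=4
After step 1 (ADD(m, n)): m=10, n=4
After step 2 (HALVE(m)): m=5, n=4
After step 3 (NEG(m)): m=-5, n=4
After step 4 (MUL(n, m)): m=-5, n=-20
After step 5 (DOUBLE(m)): m=-10, n=-20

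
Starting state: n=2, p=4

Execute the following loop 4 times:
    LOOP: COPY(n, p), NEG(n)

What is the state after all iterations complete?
n=-4, p=4

Iteration trace:
Start: n=2, p=4
After iteration 1: n=-4, p=4
After iteration 2: n=-4, p=4
After iteration 3: n=-4, p=4
After iteration 4: n=-4, p=4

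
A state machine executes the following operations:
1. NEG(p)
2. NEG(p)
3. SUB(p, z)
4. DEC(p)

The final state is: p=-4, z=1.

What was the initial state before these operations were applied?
p=-2, z=1

Working backwards:
Final state: p=-4, z=1
Before step 4 (DEC(p)): p=-3, z=1
Before step 3 (SUB(p, z)): p=-2, z=1
Before step 2 (NEG(p)): p=2, z=1
Before step 1 (NEG(p)): p=-2, z=1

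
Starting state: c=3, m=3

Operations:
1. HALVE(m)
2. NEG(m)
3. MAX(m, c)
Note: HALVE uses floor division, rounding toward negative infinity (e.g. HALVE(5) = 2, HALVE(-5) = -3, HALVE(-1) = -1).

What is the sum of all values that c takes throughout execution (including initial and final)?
12

Values of c at each step:
Initial: c = 3
After step 1: c = 3
After step 2: c = 3
After step 3: c = 3
Sum = 3 + 3 + 3 + 3 = 12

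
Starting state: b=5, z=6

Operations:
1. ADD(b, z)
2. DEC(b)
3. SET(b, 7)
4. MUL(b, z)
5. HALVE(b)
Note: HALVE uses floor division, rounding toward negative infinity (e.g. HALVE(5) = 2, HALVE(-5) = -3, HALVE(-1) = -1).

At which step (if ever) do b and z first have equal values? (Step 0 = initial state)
Never

b and z never become equal during execution.

Comparing values at each step:
Initial: b=5, z=6
After step 1: b=11, z=6
After step 2: b=10, z=6
After step 3: b=7, z=6
After step 4: b=42, z=6
After step 5: b=21, z=6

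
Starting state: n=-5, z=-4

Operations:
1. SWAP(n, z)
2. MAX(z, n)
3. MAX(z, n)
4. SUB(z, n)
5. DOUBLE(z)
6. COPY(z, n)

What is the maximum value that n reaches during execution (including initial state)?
-4

Values of n at each step:
Initial: n = -5
After step 1: n = -4 ← maximum
After step 2: n = -4
After step 3: n = -4
After step 4: n = -4
After step 5: n = -4
After step 6: n = -4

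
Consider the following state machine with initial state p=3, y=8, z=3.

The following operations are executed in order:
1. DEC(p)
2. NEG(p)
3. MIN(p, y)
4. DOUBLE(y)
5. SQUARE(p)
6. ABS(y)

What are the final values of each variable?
{p: 4, y: 16, z: 3}

Step-by-step execution:
Initial: p=3, y=8, z=3
After step 1 (DEC(p)): p=2, y=8, z=3
After step 2 (NEG(p)): p=-2, y=8, z=3
After step 3 (MIN(p, y)): p=-2, y=8, z=3
After step 4 (DOUBLE(y)): p=-2, y=16, z=3
After step 5 (SQUARE(p)): p=4, y=16, z=3
After step 6 (ABS(y)): p=4, y=16, z=3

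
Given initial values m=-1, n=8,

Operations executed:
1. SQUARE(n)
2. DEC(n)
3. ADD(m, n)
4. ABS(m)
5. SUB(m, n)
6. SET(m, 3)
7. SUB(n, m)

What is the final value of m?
m = 3

Tracing execution:
Step 1: SQUARE(n) → m = -1
Step 2: DEC(n) → m = -1
Step 3: ADD(m, n) → m = 62
Step 4: ABS(m) → m = 62
Step 5: SUB(m, n) → m = -1
Step 6: SET(m, 3) → m = 3
Step 7: SUB(n, m) → m = 3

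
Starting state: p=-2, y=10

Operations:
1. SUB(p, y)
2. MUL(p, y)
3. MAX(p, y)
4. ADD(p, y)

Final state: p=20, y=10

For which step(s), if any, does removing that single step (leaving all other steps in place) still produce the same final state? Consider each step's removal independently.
Step(s) 1, 2

Testing removal of each single step:
Without step 1: final = p=20, y=10 (same)
Without step 2: final = p=20, y=10 (same)
Without step 3: final = p=-110, y=10 (different)
Without step 4: final = p=10, y=10 (different)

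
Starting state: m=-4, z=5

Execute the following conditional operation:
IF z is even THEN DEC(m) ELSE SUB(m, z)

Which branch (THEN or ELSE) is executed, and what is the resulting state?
Branch: ELSE, Final state: m=-9, z=5

Evaluating condition: z is even
Condition is False, so ELSE branch executes
After SUB(m, z): m=-9, z=5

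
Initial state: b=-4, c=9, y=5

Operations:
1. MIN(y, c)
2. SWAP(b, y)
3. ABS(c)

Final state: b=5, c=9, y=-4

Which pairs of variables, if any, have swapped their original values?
(b, y)

Comparing initial and final values:
b: -4 → 5
c: 9 → 9
y: 5 → -4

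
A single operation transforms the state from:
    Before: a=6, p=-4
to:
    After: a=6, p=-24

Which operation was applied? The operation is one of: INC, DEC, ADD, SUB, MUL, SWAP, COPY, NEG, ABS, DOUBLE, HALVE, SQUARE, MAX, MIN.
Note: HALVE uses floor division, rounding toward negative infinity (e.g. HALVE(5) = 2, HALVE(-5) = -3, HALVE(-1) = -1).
MUL(p, a)

Analyzing the change:
Before: a=6, p=-4
After: a=6, p=-24
Variable p changed from -4 to -24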